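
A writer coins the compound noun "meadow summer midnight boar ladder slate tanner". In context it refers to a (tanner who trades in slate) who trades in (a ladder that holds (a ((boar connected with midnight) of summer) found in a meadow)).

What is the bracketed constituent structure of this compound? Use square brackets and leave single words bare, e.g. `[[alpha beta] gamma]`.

Overall it is a kind of tanner (specifically "slate tanner"); the modifier is "meadow summer midnight boar ladder".
"meadow summer midnight boar ladder" → head "ladder", modifier "meadow summer midnight boar".
"meadow summer midnight boar" → head "boar" (specifically "summer midnight boar"), modifier "meadow".
"summer midnight boar" → head "boar" (specifically "midnight boar"), modifier "summer".
"midnight boar" → head "boar", modifier "midnight".
"slate tanner" → head "tanner", modifier "slate".
Putting it together: [[[meadow [summer [midnight boar]]] ladder] [slate tanner]].

[[[meadow [summer [midnight boar]]] ladder] [slate tanner]]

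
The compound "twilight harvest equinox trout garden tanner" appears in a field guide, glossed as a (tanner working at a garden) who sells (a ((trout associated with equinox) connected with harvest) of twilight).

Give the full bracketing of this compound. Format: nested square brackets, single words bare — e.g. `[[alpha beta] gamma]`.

Overall it is a kind of tanner (specifically "garden tanner"); the modifier is "twilight harvest equinox trout".
Inside "twilight harvest equinox trout": head "trout" (specifically "harvest equinox trout"), modifier "twilight".
Inside "harvest equinox trout": head "trout" (specifically "equinox trout"), modifier "harvest".
Inside "equinox trout": head "trout", modifier "equinox".
Inside "garden tanner": head "tanner", modifier "garden".
So the structure is [[twilight [harvest [equinox trout]]] [garden tanner]].

[[twilight [harvest [equinox trout]]] [garden tanner]]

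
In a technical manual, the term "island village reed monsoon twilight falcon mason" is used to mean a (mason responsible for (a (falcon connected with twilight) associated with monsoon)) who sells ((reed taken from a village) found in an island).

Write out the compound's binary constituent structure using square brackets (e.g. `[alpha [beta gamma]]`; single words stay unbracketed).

[[island [village reed]] [[monsoon [twilight falcon]] mason]]

Overall it is a kind of mason (specifically "monsoon twilight falcon mason"); the modifier is "island village reed".
"island village reed" → head "reed" (specifically "village reed"), modifier "island".
"village reed" → head "reed", modifier "village".
"monsoon twilight falcon mason" → head "mason", modifier "monsoon twilight falcon".
"monsoon twilight falcon" → head "falcon" (specifically "twilight falcon"), modifier "monsoon".
"twilight falcon" → head "falcon", modifier "twilight".
Putting it together: [[island [village reed]] [[monsoon [twilight falcon]] mason]].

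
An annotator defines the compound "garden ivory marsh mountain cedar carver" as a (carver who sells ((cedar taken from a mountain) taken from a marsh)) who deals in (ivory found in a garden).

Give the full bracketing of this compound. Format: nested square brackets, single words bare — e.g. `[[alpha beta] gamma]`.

[[garden ivory] [[marsh [mountain cedar]] carver]]

Whole compound: head "carver" (specifically "marsh mountain cedar carver"), modifier "garden ivory".
"garden ivory" → head "ivory", modifier "garden".
"marsh mountain cedar carver" → head "carver", modifier "marsh mountain cedar".
"marsh mountain cedar" → head "cedar" (specifically "mountain cedar"), modifier "marsh".
"mountain cedar" → head "cedar", modifier "mountain".
Assembled: [[garden ivory] [[marsh [mountain cedar]] carver]].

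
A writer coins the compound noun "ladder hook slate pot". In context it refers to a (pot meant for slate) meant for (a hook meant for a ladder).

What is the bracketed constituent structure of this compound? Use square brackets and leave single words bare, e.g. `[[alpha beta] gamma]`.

Whole compound: head "pot" (specifically "slate pot"), modifier "ladder hook".
Inside "ladder hook": head "hook", modifier "ladder".
Inside "slate pot": head "pot", modifier "slate".
So the structure is [[ladder hook] [slate pot]].

[[ladder hook] [slate pot]]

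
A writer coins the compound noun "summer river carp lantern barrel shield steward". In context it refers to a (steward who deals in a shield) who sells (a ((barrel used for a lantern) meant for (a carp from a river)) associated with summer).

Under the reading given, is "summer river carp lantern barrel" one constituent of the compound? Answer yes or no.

The paraphrase groups the words so that "summer river carp lantern barrel" is one unit: it corresponds to a single parenthesized sub-phrase.
The full structure is [[summer [[river carp] [lantern barrel]]] [shield steward]], in which [summer river carp lantern barrel] is a constituent.

yes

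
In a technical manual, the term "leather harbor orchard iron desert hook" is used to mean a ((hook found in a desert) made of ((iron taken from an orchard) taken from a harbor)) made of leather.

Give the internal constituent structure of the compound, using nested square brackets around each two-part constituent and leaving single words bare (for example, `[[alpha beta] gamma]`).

[leather [[harbor [orchard iron]] [desert hook]]]

Whole compound: head "hook" (specifically "harbor orchard iron desert hook"), modifier "leather".
"harbor orchard iron desert hook" → head "hook" (specifically "desert hook"), modifier "harbor orchard iron".
"harbor orchard iron" → head "iron" (specifically "orchard iron"), modifier "harbor".
"orchard iron" → head "iron", modifier "orchard".
"desert hook" → head "hook", modifier "desert".
Assembled: [leather [[harbor [orchard iron]] [desert hook]]].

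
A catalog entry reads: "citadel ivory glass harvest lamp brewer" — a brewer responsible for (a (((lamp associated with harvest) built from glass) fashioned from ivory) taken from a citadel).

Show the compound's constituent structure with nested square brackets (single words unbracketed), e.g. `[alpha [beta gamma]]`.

At the top level: head "brewer"; modifier "citadel ivory glass harvest lamp".
Inside "citadel ivory glass harvest lamp": head "lamp" (specifically "ivory glass harvest lamp"), modifier "citadel".
Inside "ivory glass harvest lamp": head "lamp" (specifically "glass harvest lamp"), modifier "ivory".
Inside "glass harvest lamp": head "lamp" (specifically "harvest lamp"), modifier "glass".
Inside "harvest lamp": head "lamp", modifier "harvest".
Assembled: [[citadel [ivory [glass [harvest lamp]]]] brewer].

[[citadel [ivory [glass [harvest lamp]]]] brewer]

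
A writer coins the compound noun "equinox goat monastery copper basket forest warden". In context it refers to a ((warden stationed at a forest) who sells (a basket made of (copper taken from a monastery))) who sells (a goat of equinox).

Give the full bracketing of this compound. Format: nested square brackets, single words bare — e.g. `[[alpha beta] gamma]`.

[[equinox goat] [[[monastery copper] basket] [forest warden]]]

At the top level: head "warden" (specifically "monastery copper basket forest warden"); modifier "equinox goat".
Within "equinox goat", the head is "goat" and the modifier is "equinox".
Within "monastery copper basket forest warden", the head is "warden" (specifically "forest warden") and the modifier is "monastery copper basket".
Within "monastery copper basket", the head is "basket" and the modifier is "monastery copper".
Within "monastery copper", the head is "copper" and the modifier is "monastery".
Within "forest warden", the head is "warden" and the modifier is "forest".
Putting it together: [[equinox goat] [[[monastery copper] basket] [forest warden]]].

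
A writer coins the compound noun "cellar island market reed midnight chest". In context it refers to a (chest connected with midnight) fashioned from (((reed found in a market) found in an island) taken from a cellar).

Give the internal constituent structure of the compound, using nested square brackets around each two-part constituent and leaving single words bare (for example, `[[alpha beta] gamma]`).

[[cellar [island [market reed]]] [midnight chest]]

The outermost head in the paraphrase is "chest" (specifically "midnight chest"), modified by "cellar island market reed".
Inside "cellar island market reed": head "reed" (specifically "island market reed"), modifier "cellar".
Inside "island market reed": head "reed" (specifically "market reed"), modifier "island".
Inside "market reed": head "reed", modifier "market".
Inside "midnight chest": head "chest", modifier "midnight".
Putting it together: [[cellar [island [market reed]]] [midnight chest]].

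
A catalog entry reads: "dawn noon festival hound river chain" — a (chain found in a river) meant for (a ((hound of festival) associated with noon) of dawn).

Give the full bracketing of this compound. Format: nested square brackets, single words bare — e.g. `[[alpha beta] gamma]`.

[[dawn [noon [festival hound]]] [river chain]]

The outermost head in the paraphrase is "chain" (specifically "river chain"), modified by "dawn noon festival hound".
"dawn noon festival hound" → head "hound" (specifically "noon festival hound"), modifier "dawn".
"noon festival hound" → head "hound" (specifically "festival hound"), modifier "noon".
"festival hound" → head "hound", modifier "festival".
"river chain" → head "chain", modifier "river".
So the structure is [[dawn [noon [festival hound]]] [river chain]].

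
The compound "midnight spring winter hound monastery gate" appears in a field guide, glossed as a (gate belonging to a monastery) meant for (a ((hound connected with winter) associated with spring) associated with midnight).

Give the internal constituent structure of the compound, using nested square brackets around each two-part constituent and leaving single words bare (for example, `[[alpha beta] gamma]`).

Whole compound: head "gate" (specifically "monastery gate"), modifier "midnight spring winter hound".
Within "midnight spring winter hound", the head is "hound" (specifically "spring winter hound") and the modifier is "midnight".
Within "spring winter hound", the head is "hound" (specifically "winter hound") and the modifier is "spring".
Within "winter hound", the head is "hound" and the modifier is "winter".
Within "monastery gate", the head is "gate" and the modifier is "monastery".
So the structure is [[midnight [spring [winter hound]]] [monastery gate]].

[[midnight [spring [winter hound]]] [monastery gate]]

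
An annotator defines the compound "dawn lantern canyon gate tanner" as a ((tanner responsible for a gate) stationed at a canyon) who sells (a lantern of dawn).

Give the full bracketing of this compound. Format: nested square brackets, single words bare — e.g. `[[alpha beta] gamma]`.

Whole compound: head "tanner" (specifically "canyon gate tanner"), modifier "dawn lantern".
"dawn lantern" → head "lantern", modifier "dawn".
"canyon gate tanner" → head "tanner" (specifically "gate tanner"), modifier "canyon".
"gate tanner" → head "tanner", modifier "gate".
Assembled: [[dawn lantern] [canyon [gate tanner]]].

[[dawn lantern] [canyon [gate tanner]]]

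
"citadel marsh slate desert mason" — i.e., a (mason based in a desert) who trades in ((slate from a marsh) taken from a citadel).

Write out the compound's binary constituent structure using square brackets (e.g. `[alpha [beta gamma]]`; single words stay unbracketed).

Overall it is a kind of mason (specifically "desert mason"); the modifier is "citadel marsh slate".
Inside "citadel marsh slate": head "slate" (specifically "marsh slate"), modifier "citadel".
Inside "marsh slate": head "slate", modifier "marsh".
Inside "desert mason": head "mason", modifier "desert".
So the structure is [[citadel [marsh slate]] [desert mason]].

[[citadel [marsh slate]] [desert mason]]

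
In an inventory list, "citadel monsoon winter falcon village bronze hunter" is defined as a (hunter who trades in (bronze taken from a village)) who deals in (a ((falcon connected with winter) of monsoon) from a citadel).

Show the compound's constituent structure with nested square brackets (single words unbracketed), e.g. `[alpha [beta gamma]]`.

[[citadel [monsoon [winter falcon]]] [[village bronze] hunter]]

At the top level: head "hunter" (specifically "village bronze hunter"); modifier "citadel monsoon winter falcon".
Inside "citadel monsoon winter falcon": head "falcon" (specifically "monsoon winter falcon"), modifier "citadel".
Inside "monsoon winter falcon": head "falcon" (specifically "winter falcon"), modifier "monsoon".
Inside "winter falcon": head "falcon", modifier "winter".
Inside "village bronze hunter": head "hunter", modifier "village bronze".
Inside "village bronze": head "bronze", modifier "village".
Assembled: [[citadel [monsoon [winter falcon]]] [[village bronze] hunter]].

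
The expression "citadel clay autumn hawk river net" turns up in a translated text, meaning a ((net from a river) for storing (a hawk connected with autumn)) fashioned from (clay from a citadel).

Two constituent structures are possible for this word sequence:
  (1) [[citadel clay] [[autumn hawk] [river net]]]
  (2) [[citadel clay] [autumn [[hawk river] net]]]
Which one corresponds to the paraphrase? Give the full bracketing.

[[citadel clay] [[autumn hawk] [river net]]]

The paraphrase's head is the "net" part ("autumn hawk river net"); its modifier is "citadel clay".
That top-level split, carried through the inner groups, gives [[citadel clay] [[autumn hawk] [river net]]].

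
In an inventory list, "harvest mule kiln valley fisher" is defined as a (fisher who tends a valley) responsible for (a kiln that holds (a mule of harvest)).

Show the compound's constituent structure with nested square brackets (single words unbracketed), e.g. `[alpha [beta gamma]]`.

The outermost head in the paraphrase is "fisher" (specifically "valley fisher"), modified by "harvest mule kiln".
"harvest mule kiln" → head "kiln", modifier "harvest mule".
"harvest mule" → head "mule", modifier "harvest".
"valley fisher" → head "fisher", modifier "valley".
Assembled: [[[harvest mule] kiln] [valley fisher]].

[[[harvest mule] kiln] [valley fisher]]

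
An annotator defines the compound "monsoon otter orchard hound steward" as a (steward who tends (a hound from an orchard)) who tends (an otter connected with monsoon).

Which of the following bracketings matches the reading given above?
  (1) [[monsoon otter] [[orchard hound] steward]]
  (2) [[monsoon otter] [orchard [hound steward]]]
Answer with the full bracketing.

The paraphrase's head is the "steward" part ("orchard hound steward"); its modifier is "monsoon otter".
That top-level split, carried through the inner groups, gives [[monsoon otter] [[orchard hound] steward]].

[[monsoon otter] [[orchard hound] steward]]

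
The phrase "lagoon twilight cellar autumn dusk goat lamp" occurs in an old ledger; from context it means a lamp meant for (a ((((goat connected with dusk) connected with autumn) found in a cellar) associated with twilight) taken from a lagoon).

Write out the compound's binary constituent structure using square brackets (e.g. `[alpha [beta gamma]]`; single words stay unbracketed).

[[lagoon [twilight [cellar [autumn [dusk goat]]]]] lamp]

The outermost head in the paraphrase is "lamp", modified by "lagoon twilight cellar autumn dusk goat".
"lagoon twilight cellar autumn dusk goat" → head "goat" (specifically "twilight cellar autumn dusk goat"), modifier "lagoon".
"twilight cellar autumn dusk goat" → head "goat" (specifically "cellar autumn dusk goat"), modifier "twilight".
"cellar autumn dusk goat" → head "goat" (specifically "autumn dusk goat"), modifier "cellar".
"autumn dusk goat" → head "goat" (specifically "dusk goat"), modifier "autumn".
"dusk goat" → head "goat", modifier "dusk".
So the structure is [[lagoon [twilight [cellar [autumn [dusk goat]]]]] lamp].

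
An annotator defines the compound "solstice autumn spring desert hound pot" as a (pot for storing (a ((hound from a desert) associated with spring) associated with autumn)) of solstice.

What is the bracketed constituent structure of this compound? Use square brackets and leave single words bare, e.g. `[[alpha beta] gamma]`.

Whole compound: head "pot" (specifically "autumn spring desert hound pot"), modifier "solstice".
Inside "autumn spring desert hound pot": head "pot", modifier "autumn spring desert hound".
Inside "autumn spring desert hound": head "hound" (specifically "spring desert hound"), modifier "autumn".
Inside "spring desert hound": head "hound" (specifically "desert hound"), modifier "spring".
Inside "desert hound": head "hound", modifier "desert".
So the structure is [solstice [[autumn [spring [desert hound]]] pot]].

[solstice [[autumn [spring [desert hound]]] pot]]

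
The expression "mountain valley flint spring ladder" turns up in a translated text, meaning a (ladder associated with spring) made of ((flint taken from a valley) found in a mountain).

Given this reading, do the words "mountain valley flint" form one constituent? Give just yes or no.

yes

The paraphrase groups the words so that "mountain valley flint" is one unit: it corresponds to a single parenthesized sub-phrase.
The full structure is [[mountain [valley flint]] [spring ladder]], in which [mountain valley flint] is a constituent.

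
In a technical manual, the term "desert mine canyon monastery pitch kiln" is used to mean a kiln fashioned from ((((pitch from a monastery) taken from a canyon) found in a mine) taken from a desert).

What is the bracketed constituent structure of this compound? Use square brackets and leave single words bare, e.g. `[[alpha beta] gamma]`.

At the top level: head "kiln"; modifier "desert mine canyon monastery pitch".
"desert mine canyon monastery pitch" → head "pitch" (specifically "mine canyon monastery pitch"), modifier "desert".
"mine canyon monastery pitch" → head "pitch" (specifically "canyon monastery pitch"), modifier "mine".
"canyon monastery pitch" → head "pitch" (specifically "monastery pitch"), modifier "canyon".
"monastery pitch" → head "pitch", modifier "monastery".
So the structure is [[desert [mine [canyon [monastery pitch]]]] kiln].

[[desert [mine [canyon [monastery pitch]]]] kiln]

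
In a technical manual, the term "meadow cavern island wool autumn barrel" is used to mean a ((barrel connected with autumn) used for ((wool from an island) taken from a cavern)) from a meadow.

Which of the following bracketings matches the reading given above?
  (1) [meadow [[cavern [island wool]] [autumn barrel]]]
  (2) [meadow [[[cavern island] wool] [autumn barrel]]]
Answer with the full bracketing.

The paraphrase's head is the "barrel" part ("cavern island wool autumn barrel"); its modifier is "meadow".
That top-level split, carried through the inner groups, gives [meadow [[cavern [island wool]] [autumn barrel]]].

[meadow [[cavern [island wool]] [autumn barrel]]]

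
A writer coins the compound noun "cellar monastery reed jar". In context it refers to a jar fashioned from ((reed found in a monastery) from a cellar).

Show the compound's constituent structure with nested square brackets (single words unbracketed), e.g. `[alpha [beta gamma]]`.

At the top level: head "jar"; modifier "cellar monastery reed".
Within "cellar monastery reed", the head is "reed" (specifically "monastery reed") and the modifier is "cellar".
Within "monastery reed", the head is "reed" and the modifier is "monastery".
Assembled: [[cellar [monastery reed]] jar].

[[cellar [monastery reed]] jar]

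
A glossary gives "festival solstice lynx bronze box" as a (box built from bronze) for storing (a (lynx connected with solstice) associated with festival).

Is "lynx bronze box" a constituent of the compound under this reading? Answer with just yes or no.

The top-level split is [festival solstice lynx] [bronze box]; the full structure is [[festival [solstice lynx]] [bronze box]].
"lynx bronze box" straddles a constituent boundary, so it is not a single unit.

no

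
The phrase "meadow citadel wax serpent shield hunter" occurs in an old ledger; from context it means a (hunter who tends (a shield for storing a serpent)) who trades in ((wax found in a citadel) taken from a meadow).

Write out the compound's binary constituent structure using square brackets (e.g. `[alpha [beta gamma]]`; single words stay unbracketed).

[[meadow [citadel wax]] [[serpent shield] hunter]]

The outermost head in the paraphrase is "hunter" (specifically "serpent shield hunter"), modified by "meadow citadel wax".
Within "meadow citadel wax", the head is "wax" (specifically "citadel wax") and the modifier is "meadow".
Within "citadel wax", the head is "wax" and the modifier is "citadel".
Within "serpent shield hunter", the head is "hunter" and the modifier is "serpent shield".
Within "serpent shield", the head is "shield" and the modifier is "serpent".
So the structure is [[meadow [citadel wax]] [[serpent shield] hunter]].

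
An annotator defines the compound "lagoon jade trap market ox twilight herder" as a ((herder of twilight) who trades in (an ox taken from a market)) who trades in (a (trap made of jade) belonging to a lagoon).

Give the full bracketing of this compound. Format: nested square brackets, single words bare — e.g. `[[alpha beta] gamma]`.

At the top level: head "herder" (specifically "market ox twilight herder"); modifier "lagoon jade trap".
Inside "lagoon jade trap": head "trap" (specifically "jade trap"), modifier "lagoon".
Inside "jade trap": head "trap", modifier "jade".
Inside "market ox twilight herder": head "herder" (specifically "twilight herder"), modifier "market ox".
Inside "market ox": head "ox", modifier "market".
Inside "twilight herder": head "herder", modifier "twilight".
So the structure is [[lagoon [jade trap]] [[market ox] [twilight herder]]].

[[lagoon [jade trap]] [[market ox] [twilight herder]]]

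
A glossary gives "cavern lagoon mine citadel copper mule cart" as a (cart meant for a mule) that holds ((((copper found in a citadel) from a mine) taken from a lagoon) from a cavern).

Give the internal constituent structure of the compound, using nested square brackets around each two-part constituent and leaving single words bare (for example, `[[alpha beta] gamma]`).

The outermost head in the paraphrase is "cart" (specifically "mule cart"), modified by "cavern lagoon mine citadel copper".
Within "cavern lagoon mine citadel copper", the head is "copper" (specifically "lagoon mine citadel copper") and the modifier is "cavern".
Within "lagoon mine citadel copper", the head is "copper" (specifically "mine citadel copper") and the modifier is "lagoon".
Within "mine citadel copper", the head is "copper" (specifically "citadel copper") and the modifier is "mine".
Within "citadel copper", the head is "copper" and the modifier is "citadel".
Within "mule cart", the head is "cart" and the modifier is "mule".
Assembled: [[cavern [lagoon [mine [citadel copper]]]] [mule cart]].

[[cavern [lagoon [mine [citadel copper]]]] [mule cart]]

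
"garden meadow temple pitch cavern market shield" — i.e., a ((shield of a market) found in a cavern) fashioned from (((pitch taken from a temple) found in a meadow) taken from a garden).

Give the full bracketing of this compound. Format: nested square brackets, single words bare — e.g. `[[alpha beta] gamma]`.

Overall it is a kind of shield (specifically "cavern market shield"); the modifier is "garden meadow temple pitch".
"garden meadow temple pitch" → head "pitch" (specifically "meadow temple pitch"), modifier "garden".
"meadow temple pitch" → head "pitch" (specifically "temple pitch"), modifier "meadow".
"temple pitch" → head "pitch", modifier "temple".
"cavern market shield" → head "shield" (specifically "market shield"), modifier "cavern".
"market shield" → head "shield", modifier "market".
Putting it together: [[garden [meadow [temple pitch]]] [cavern [market shield]]].

[[garden [meadow [temple pitch]]] [cavern [market shield]]]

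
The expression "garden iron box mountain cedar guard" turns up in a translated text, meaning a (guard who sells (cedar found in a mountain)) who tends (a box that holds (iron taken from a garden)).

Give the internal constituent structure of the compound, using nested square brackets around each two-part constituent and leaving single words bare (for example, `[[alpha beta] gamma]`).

[[[garden iron] box] [[mountain cedar] guard]]

Whole compound: head "guard" (specifically "mountain cedar guard"), modifier "garden iron box".
"garden iron box" → head "box", modifier "garden iron".
"garden iron" → head "iron", modifier "garden".
"mountain cedar guard" → head "guard", modifier "mountain cedar".
"mountain cedar" → head "cedar", modifier "mountain".
So the structure is [[[garden iron] box] [[mountain cedar] guard]].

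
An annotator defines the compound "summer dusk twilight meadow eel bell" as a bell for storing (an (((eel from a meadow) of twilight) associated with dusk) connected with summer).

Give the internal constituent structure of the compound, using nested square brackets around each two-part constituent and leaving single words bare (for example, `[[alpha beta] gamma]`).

[[summer [dusk [twilight [meadow eel]]]] bell]

Whole compound: head "bell", modifier "summer dusk twilight meadow eel".
Within "summer dusk twilight meadow eel", the head is "eel" (specifically "dusk twilight meadow eel") and the modifier is "summer".
Within "dusk twilight meadow eel", the head is "eel" (specifically "twilight meadow eel") and the modifier is "dusk".
Within "twilight meadow eel", the head is "eel" (specifically "meadow eel") and the modifier is "twilight".
Within "meadow eel", the head is "eel" and the modifier is "meadow".
Putting it together: [[summer [dusk [twilight [meadow eel]]]] bell].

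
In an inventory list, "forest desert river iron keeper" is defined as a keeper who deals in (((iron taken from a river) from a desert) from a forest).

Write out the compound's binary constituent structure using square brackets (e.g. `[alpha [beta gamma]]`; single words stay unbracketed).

[[forest [desert [river iron]]] keeper]

Whole compound: head "keeper", modifier "forest desert river iron".
Within "forest desert river iron", the head is "iron" (specifically "desert river iron") and the modifier is "forest".
Within "desert river iron", the head is "iron" (specifically "river iron") and the modifier is "desert".
Within "river iron", the head is "iron" and the modifier is "river".
Putting it together: [[forest [desert [river iron]]] keeper].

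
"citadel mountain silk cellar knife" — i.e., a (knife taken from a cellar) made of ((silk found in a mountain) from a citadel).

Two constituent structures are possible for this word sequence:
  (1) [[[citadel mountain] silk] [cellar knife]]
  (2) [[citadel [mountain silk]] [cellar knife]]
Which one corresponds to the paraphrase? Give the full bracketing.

[[citadel [mountain silk]] [cellar knife]]

The paraphrase's head is the "knife" part ("cellar knife"); its modifier is "citadel mountain silk".
That top-level split, carried through the inner groups, gives [[citadel [mountain silk]] [cellar knife]].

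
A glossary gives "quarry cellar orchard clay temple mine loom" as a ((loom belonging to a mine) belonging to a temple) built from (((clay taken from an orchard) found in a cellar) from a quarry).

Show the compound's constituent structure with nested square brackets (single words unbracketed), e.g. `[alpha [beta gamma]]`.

At the top level: head "loom" (specifically "temple mine loom"); modifier "quarry cellar orchard clay".
"quarry cellar orchard clay" → head "clay" (specifically "cellar orchard clay"), modifier "quarry".
"cellar orchard clay" → head "clay" (specifically "orchard clay"), modifier "cellar".
"orchard clay" → head "clay", modifier "orchard".
"temple mine loom" → head "loom" (specifically "mine loom"), modifier "temple".
"mine loom" → head "loom", modifier "mine".
Putting it together: [[quarry [cellar [orchard clay]]] [temple [mine loom]]].

[[quarry [cellar [orchard clay]]] [temple [mine loom]]]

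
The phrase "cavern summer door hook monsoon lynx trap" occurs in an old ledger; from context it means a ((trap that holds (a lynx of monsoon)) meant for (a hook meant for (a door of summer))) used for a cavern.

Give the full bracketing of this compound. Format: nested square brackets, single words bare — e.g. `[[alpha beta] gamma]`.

The outermost head in the paraphrase is "trap" (specifically "summer door hook monsoon lynx trap"), modified by "cavern".
"summer door hook monsoon lynx trap" → head "trap" (specifically "monsoon lynx trap"), modifier "summer door hook".
"summer door hook" → head "hook", modifier "summer door".
"summer door" → head "door", modifier "summer".
"monsoon lynx trap" → head "trap", modifier "monsoon lynx".
"monsoon lynx" → head "lynx", modifier "monsoon".
Putting it together: [cavern [[[summer door] hook] [[monsoon lynx] trap]]].

[cavern [[[summer door] hook] [[monsoon lynx] trap]]]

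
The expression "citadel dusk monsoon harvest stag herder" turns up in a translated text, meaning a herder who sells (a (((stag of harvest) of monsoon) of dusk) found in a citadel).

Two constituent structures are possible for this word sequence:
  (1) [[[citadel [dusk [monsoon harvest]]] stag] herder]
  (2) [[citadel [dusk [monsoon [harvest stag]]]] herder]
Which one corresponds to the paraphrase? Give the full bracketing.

[[citadel [dusk [monsoon [harvest stag]]]] herder]

The paraphrase's head is the "herder" part ("herder"); its modifier is "citadel dusk monsoon harvest stag".
That top-level split, carried through the inner groups, gives [[citadel [dusk [monsoon [harvest stag]]]] herder].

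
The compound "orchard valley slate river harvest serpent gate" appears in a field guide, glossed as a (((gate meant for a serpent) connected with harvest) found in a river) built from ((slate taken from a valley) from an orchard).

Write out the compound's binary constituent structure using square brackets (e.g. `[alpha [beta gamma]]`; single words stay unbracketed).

[[orchard [valley slate]] [river [harvest [serpent gate]]]]

The outermost head in the paraphrase is "gate" (specifically "river harvest serpent gate"), modified by "orchard valley slate".
Inside "orchard valley slate": head "slate" (specifically "valley slate"), modifier "orchard".
Inside "valley slate": head "slate", modifier "valley".
Inside "river harvest serpent gate": head "gate" (specifically "harvest serpent gate"), modifier "river".
Inside "harvest serpent gate": head "gate" (specifically "serpent gate"), modifier "harvest".
Inside "serpent gate": head "gate", modifier "serpent".
Assembled: [[orchard [valley slate]] [river [harvest [serpent gate]]]].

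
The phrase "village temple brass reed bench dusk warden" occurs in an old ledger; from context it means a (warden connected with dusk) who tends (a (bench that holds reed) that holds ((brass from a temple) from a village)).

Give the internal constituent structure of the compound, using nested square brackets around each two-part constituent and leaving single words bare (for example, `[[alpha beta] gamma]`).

The outermost head in the paraphrase is "warden" (specifically "dusk warden"), modified by "village temple brass reed bench".
Within "village temple brass reed bench", the head is "bench" (specifically "reed bench") and the modifier is "village temple brass".
Within "village temple brass", the head is "brass" (specifically "temple brass") and the modifier is "village".
Within "temple brass", the head is "brass" and the modifier is "temple".
Within "reed bench", the head is "bench" and the modifier is "reed".
Within "dusk warden", the head is "warden" and the modifier is "dusk".
So the structure is [[[village [temple brass]] [reed bench]] [dusk warden]].

[[[village [temple brass]] [reed bench]] [dusk warden]]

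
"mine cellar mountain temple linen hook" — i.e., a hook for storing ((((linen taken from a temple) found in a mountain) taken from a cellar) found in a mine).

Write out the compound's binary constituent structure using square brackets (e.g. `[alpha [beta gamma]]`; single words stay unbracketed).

[[mine [cellar [mountain [temple linen]]]] hook]

Overall it is a kind of hook; the modifier is "mine cellar mountain temple linen".
"mine cellar mountain temple linen" → head "linen" (specifically "cellar mountain temple linen"), modifier "mine".
"cellar mountain temple linen" → head "linen" (specifically "mountain temple linen"), modifier "cellar".
"mountain temple linen" → head "linen" (specifically "temple linen"), modifier "mountain".
"temple linen" → head "linen", modifier "temple".
Putting it together: [[mine [cellar [mountain [temple linen]]]] hook].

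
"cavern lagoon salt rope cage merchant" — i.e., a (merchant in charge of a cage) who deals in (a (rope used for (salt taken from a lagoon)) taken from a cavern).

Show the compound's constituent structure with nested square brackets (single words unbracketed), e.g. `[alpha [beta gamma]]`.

The outermost head in the paraphrase is "merchant" (specifically "cage merchant"), modified by "cavern lagoon salt rope".
Inside "cavern lagoon salt rope": head "rope" (specifically "lagoon salt rope"), modifier "cavern".
Inside "lagoon salt rope": head "rope", modifier "lagoon salt".
Inside "lagoon salt": head "salt", modifier "lagoon".
Inside "cage merchant": head "merchant", modifier "cage".
Putting it together: [[cavern [[lagoon salt] rope]] [cage merchant]].

[[cavern [[lagoon salt] rope]] [cage merchant]]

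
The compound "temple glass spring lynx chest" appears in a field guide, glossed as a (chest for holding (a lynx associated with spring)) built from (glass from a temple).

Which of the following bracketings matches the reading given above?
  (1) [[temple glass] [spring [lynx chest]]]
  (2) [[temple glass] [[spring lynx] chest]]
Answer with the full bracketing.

[[temple glass] [[spring lynx] chest]]

The paraphrase's head is the "chest" part ("spring lynx chest"); its modifier is "temple glass".
That top-level split, carried through the inner groups, gives [[temple glass] [[spring lynx] chest]].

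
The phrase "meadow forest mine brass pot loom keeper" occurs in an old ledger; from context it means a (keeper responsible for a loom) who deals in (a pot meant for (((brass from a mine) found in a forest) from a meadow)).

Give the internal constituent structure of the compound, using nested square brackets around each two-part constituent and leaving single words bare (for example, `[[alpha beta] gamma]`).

[[[meadow [forest [mine brass]]] pot] [loom keeper]]

At the top level: head "keeper" (specifically "loom keeper"); modifier "meadow forest mine brass pot".
Within "meadow forest mine brass pot", the head is "pot" and the modifier is "meadow forest mine brass".
Within "meadow forest mine brass", the head is "brass" (specifically "forest mine brass") and the modifier is "meadow".
Within "forest mine brass", the head is "brass" (specifically "mine brass") and the modifier is "forest".
Within "mine brass", the head is "brass" and the modifier is "mine".
Within "loom keeper", the head is "keeper" and the modifier is "loom".
So the structure is [[[meadow [forest [mine brass]]] pot] [loom keeper]].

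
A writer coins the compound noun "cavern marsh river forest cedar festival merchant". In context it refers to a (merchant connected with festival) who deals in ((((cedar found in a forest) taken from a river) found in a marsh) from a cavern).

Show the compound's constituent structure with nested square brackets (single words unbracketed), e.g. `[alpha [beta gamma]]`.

The outermost head in the paraphrase is "merchant" (specifically "festival merchant"), modified by "cavern marsh river forest cedar".
Inside "cavern marsh river forest cedar": head "cedar" (specifically "marsh river forest cedar"), modifier "cavern".
Inside "marsh river forest cedar": head "cedar" (specifically "river forest cedar"), modifier "marsh".
Inside "river forest cedar": head "cedar" (specifically "forest cedar"), modifier "river".
Inside "forest cedar": head "cedar", modifier "forest".
Inside "festival merchant": head "merchant", modifier "festival".
Putting it together: [[cavern [marsh [river [forest cedar]]]] [festival merchant]].

[[cavern [marsh [river [forest cedar]]]] [festival merchant]]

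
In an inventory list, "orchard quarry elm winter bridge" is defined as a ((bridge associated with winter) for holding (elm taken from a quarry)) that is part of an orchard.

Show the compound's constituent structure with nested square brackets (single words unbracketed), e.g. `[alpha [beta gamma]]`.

[orchard [[quarry elm] [winter bridge]]]

Whole compound: head "bridge" (specifically "quarry elm winter bridge"), modifier "orchard".
"quarry elm winter bridge" → head "bridge" (specifically "winter bridge"), modifier "quarry elm".
"quarry elm" → head "elm", modifier "quarry".
"winter bridge" → head "bridge", modifier "winter".
So the structure is [orchard [[quarry elm] [winter bridge]]].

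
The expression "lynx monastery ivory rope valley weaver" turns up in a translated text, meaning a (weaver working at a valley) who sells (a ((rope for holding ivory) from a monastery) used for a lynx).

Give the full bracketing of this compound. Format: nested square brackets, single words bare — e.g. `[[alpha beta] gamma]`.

[[lynx [monastery [ivory rope]]] [valley weaver]]

The outermost head in the paraphrase is "weaver" (specifically "valley weaver"), modified by "lynx monastery ivory rope".
Inside "lynx monastery ivory rope": head "rope" (specifically "monastery ivory rope"), modifier "lynx".
Inside "monastery ivory rope": head "rope" (specifically "ivory rope"), modifier "monastery".
Inside "ivory rope": head "rope", modifier "ivory".
Inside "valley weaver": head "weaver", modifier "valley".
Assembled: [[lynx [monastery [ivory rope]]] [valley weaver]].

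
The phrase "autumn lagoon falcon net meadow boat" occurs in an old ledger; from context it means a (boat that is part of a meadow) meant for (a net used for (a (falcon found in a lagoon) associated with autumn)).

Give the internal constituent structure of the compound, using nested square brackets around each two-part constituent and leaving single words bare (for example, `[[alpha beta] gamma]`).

[[[autumn [lagoon falcon]] net] [meadow boat]]

At the top level: head "boat" (specifically "meadow boat"); modifier "autumn lagoon falcon net".
"autumn lagoon falcon net" → head "net", modifier "autumn lagoon falcon".
"autumn lagoon falcon" → head "falcon" (specifically "lagoon falcon"), modifier "autumn".
"lagoon falcon" → head "falcon", modifier "lagoon".
"meadow boat" → head "boat", modifier "meadow".
Putting it together: [[[autumn [lagoon falcon]] net] [meadow boat]].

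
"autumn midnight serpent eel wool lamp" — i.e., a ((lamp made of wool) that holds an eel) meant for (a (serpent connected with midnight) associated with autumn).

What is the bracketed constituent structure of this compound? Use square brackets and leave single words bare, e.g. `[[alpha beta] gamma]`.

Overall it is a kind of lamp (specifically "eel wool lamp"); the modifier is "autumn midnight serpent".
Inside "autumn midnight serpent": head "serpent" (specifically "midnight serpent"), modifier "autumn".
Inside "midnight serpent": head "serpent", modifier "midnight".
Inside "eel wool lamp": head "lamp" (specifically "wool lamp"), modifier "eel".
Inside "wool lamp": head "lamp", modifier "wool".
Assembled: [[autumn [midnight serpent]] [eel [wool lamp]]].

[[autumn [midnight serpent]] [eel [wool lamp]]]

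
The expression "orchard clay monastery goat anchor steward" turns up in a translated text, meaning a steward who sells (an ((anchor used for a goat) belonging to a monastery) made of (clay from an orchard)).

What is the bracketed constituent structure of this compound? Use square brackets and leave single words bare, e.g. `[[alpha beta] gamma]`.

[[[orchard clay] [monastery [goat anchor]]] steward]

Overall it is a kind of steward; the modifier is "orchard clay monastery goat anchor".
Within "orchard clay monastery goat anchor", the head is "anchor" (specifically "monastery goat anchor") and the modifier is "orchard clay".
Within "orchard clay", the head is "clay" and the modifier is "orchard".
Within "monastery goat anchor", the head is "anchor" (specifically "goat anchor") and the modifier is "monastery".
Within "goat anchor", the head is "anchor" and the modifier is "goat".
Putting it together: [[[orchard clay] [monastery [goat anchor]]] steward].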